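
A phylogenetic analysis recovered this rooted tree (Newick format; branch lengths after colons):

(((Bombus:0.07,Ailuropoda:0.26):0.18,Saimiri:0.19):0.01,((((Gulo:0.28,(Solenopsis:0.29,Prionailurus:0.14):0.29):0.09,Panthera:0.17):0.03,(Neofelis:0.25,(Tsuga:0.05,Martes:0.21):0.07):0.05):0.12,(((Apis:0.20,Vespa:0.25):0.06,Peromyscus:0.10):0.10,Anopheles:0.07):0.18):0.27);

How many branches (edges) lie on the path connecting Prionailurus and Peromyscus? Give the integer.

The MRCA of Prionailurus and Peromyscus is the node subtending ((((Gulo,(Solenopsis,Prionailurus)),Panthera),(Neofelis,(Tsuga,Martes))),(((Apis,Vespa),Peromyscus),Anopheles)).
From Prionailurus up to that node: 5 branches. From Peromyscus up to the same node: 3 branches. Total: 5 + 3 = 8.

8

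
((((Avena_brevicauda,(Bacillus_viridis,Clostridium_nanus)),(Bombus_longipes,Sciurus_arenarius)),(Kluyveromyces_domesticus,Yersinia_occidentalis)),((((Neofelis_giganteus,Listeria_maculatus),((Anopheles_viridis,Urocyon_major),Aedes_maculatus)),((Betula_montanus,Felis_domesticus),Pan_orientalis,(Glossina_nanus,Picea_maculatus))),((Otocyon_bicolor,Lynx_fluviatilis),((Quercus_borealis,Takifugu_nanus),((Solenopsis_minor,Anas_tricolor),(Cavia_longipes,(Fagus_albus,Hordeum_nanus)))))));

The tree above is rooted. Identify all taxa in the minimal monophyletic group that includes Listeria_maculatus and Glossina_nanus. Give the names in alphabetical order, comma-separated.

Tracing Listeria_maculatus: it sits inside (Neofelis_giganteus,Listeria_maculatus).
Tracing Glossina_nanus: it sits inside (Glossina_nanus,Picea_maculatus).
The smallest clade enclosing both is (((Neofelis_giganteus,Listeria_maculatus),((Anopheles_viridis,Urocyon_major),Aedes_maculatus)),((Betula_montanus,Felis_domesticus),Pan_orientalis,(Glossina_nanus,Picea_maculatus))); the answer is its 10 terminal taxa in alphabetical order.

Aedes_maculatus, Anopheles_viridis, Betula_montanus, Felis_domesticus, Glossina_nanus, Listeria_maculatus, Neofelis_giganteus, Pan_orientalis, Picea_maculatus, Urocyon_major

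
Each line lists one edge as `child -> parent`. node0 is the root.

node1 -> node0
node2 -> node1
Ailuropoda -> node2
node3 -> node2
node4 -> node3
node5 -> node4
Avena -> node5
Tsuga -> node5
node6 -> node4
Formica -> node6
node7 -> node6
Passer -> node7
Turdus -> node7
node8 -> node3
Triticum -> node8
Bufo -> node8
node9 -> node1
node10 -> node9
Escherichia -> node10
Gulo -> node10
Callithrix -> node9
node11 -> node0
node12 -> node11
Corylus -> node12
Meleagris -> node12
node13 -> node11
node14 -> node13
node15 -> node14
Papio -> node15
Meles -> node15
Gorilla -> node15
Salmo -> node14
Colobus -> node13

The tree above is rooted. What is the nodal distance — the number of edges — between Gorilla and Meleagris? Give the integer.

The MRCA of Gorilla and Meleagris is the node subtending ((Corylus,Meleagris),(((Papio,Meles,Gorilla),Salmo),Colobus)).
From Gorilla up to that node: 4 branches. From Meleagris up to the same node: 2 branches. Total: 4 + 2 = 6.

6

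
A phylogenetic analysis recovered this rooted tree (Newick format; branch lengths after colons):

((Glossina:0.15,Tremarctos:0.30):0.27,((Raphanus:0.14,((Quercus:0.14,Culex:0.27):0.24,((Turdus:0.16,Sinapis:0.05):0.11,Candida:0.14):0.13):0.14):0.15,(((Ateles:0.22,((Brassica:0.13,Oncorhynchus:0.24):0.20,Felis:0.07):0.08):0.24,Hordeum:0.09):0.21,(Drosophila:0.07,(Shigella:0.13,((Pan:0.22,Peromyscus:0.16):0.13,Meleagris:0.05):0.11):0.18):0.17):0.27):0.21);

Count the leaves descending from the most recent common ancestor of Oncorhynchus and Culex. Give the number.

The MRCA of Oncorhynchus and Culex is the node subtending ((Raphanus,((Quercus,Culex),((Turdus,Sinapis),Candida))),(((Ateles,((Brassica,Oncorhynchus),Felis)),Hordeum),(Drosophila,(Shigella,((Pan,Peromyscus),Meleagris))))).
That clade contains 16 terminal taxa: Ateles, Brassica, Candida, Culex, Drosophila, Felis, Hordeum, Meleagris, Oncorhynchus, Pan, Peromyscus, Quercus, Raphanus, Shigella, Sinapis, Turdus.

16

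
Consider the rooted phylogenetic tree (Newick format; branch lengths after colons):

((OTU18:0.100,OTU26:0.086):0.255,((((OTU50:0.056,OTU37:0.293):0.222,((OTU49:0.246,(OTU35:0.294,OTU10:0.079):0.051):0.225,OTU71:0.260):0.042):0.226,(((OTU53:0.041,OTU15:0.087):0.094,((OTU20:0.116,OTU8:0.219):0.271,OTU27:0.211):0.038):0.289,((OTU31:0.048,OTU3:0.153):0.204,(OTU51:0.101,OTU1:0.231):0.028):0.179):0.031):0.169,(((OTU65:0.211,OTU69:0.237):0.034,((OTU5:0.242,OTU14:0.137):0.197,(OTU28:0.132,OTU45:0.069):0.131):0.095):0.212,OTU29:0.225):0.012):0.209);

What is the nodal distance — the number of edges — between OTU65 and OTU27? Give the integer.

9

The MRCA of OTU65 and OTU27 is the node subtending ((((OTU50,OTU37),((OTU49,(OTU35,OTU10)),OTU71)),(((OTU53,OTU15),((OTU20,OTU8),OTU27)),((OTU31,OTU3),(OTU51,OTU1)))),(((OTU65,OTU69),((OTU5,OTU14),(OTU28,OTU45))),OTU29)).
From OTU65 up to that node: 4 branches. From OTU27 up to the same node: 5 branches. Total: 4 + 5 = 9.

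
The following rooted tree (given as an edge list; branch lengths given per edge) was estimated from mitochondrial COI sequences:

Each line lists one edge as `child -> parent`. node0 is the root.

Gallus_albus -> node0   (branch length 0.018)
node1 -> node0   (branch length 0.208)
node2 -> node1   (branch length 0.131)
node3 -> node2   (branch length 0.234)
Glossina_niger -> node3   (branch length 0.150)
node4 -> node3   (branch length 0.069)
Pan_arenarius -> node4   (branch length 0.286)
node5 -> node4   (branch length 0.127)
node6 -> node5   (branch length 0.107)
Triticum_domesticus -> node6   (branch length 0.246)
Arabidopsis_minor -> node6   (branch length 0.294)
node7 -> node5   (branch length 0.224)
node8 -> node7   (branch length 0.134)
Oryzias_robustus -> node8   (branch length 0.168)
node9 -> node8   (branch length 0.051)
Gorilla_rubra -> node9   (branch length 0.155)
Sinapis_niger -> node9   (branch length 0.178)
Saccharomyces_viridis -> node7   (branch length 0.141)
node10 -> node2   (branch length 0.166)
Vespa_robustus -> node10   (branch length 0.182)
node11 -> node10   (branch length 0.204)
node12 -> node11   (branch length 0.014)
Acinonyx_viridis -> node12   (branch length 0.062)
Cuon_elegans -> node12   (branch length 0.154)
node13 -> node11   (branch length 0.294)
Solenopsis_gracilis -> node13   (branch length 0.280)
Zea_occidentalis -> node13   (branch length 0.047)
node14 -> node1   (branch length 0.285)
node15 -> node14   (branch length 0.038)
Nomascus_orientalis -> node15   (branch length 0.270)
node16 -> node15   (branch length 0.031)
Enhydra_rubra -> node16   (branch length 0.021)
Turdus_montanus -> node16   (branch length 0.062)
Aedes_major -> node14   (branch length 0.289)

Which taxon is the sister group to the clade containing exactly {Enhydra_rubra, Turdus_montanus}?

The clade containing exactly {Enhydra_rubra, Turdus_montanus} attaches to the tree at the node subtending (Nomascus_orientalis,(Enhydra_rubra,Turdus_montanus)).
The other lineage descending from that same node — the sister group — is the single tip Nomascus_orientalis.

Nomascus_orientalis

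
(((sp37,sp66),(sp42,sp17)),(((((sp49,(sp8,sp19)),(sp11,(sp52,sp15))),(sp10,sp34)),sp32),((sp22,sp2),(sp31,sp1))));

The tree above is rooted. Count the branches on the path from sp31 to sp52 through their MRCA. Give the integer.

9

The MRCA of sp31 and sp52 is the node subtending (((((sp49,(sp8,sp19)),(sp11,(sp52,sp15))),(sp10,sp34)),sp32),((sp22,sp2),(sp31,sp1))).
From sp31 up to that node: 3 branches. From sp52 up to the same node: 6 branches. Total: 3 + 6 = 9.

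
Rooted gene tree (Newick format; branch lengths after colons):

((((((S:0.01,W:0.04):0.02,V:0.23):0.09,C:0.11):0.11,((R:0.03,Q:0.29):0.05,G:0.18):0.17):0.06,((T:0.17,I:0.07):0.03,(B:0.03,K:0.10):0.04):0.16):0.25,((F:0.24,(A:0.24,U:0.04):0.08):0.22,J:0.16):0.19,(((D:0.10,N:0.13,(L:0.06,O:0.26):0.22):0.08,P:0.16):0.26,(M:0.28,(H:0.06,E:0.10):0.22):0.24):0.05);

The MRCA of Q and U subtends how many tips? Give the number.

The MRCA of Q and U is the root, so the clade is the entire tree.
That clade contains 23 terminal taxa: A, B, C, D, E, F, G, H, I, J, K, L, M, N, O, P, Q, R, S, T, U, V, W.

23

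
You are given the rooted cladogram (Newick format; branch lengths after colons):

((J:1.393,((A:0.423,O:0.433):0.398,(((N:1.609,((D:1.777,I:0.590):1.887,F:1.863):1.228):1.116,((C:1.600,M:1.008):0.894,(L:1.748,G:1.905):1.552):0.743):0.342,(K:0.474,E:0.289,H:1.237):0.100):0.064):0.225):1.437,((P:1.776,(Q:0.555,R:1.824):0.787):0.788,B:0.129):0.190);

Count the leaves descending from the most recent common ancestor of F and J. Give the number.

14

The MRCA of F and J is the node subtending (J,((A,O),(((N,((D,I),F)),((C,M),(L,G))),(K,E,H)))).
That clade contains 14 terminal taxa: A, C, D, E, F, G, H, I, J, K, L, M, N, O.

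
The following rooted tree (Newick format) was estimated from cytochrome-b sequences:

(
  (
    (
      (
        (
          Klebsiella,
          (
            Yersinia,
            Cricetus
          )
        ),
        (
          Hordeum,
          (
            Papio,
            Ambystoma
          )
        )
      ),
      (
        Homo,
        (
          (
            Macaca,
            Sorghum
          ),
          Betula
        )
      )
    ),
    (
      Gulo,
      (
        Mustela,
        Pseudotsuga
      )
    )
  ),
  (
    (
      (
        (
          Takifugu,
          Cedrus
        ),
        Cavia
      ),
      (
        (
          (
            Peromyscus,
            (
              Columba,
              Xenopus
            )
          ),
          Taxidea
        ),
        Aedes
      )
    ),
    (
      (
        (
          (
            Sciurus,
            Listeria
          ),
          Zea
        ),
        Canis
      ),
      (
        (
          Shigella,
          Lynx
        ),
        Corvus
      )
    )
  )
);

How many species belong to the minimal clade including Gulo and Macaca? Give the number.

13

The MRCA of Gulo and Macaca is the node subtending ((((Klebsiella,(Yersinia,Cricetus)),(Hordeum,(Papio,Ambystoma))),(Homo,((Macaca,Sorghum),Betula))),(Gulo,(Mustela,Pseudotsuga))).
That clade contains 13 terminal taxa: Ambystoma, Betula, Cricetus, Gulo, Homo, Hordeum, Klebsiella, Macaca, Mustela, Papio, Pseudotsuga, Sorghum, Yersinia.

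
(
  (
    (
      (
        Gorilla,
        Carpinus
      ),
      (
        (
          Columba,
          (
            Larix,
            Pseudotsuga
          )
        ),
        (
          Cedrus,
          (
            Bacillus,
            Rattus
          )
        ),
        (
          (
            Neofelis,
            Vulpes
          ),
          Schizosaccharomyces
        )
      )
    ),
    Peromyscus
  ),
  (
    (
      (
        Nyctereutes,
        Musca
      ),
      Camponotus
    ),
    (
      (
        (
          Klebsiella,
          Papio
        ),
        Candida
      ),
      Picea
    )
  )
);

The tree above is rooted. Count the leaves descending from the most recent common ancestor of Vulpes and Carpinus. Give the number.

The MRCA of Vulpes and Carpinus is the node subtending ((Gorilla,Carpinus),((Columba,(Larix,Pseudotsuga)),(Cedrus,(Bacillus,Rattus)),((Neofelis,Vulpes),Schizosaccharomyces))).
That clade contains 11 terminal taxa: Bacillus, Carpinus, Cedrus, Columba, Gorilla, Larix, Neofelis, Pseudotsuga, Rattus, Schizosaccharomyces, Vulpes.

11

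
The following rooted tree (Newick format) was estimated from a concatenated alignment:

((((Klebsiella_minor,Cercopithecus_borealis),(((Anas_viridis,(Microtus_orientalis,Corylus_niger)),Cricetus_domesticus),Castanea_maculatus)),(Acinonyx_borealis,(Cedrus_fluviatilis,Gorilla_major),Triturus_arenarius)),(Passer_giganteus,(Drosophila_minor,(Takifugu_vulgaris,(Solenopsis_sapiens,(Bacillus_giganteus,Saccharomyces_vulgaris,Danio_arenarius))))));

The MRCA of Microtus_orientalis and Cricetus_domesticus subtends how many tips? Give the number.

4

The MRCA of Microtus_orientalis and Cricetus_domesticus is the node subtending ((Anas_viridis,(Microtus_orientalis,Corylus_niger)),Cricetus_domesticus).
That clade contains 4 terminal taxa: Anas_viridis, Corylus_niger, Cricetus_domesticus, Microtus_orientalis.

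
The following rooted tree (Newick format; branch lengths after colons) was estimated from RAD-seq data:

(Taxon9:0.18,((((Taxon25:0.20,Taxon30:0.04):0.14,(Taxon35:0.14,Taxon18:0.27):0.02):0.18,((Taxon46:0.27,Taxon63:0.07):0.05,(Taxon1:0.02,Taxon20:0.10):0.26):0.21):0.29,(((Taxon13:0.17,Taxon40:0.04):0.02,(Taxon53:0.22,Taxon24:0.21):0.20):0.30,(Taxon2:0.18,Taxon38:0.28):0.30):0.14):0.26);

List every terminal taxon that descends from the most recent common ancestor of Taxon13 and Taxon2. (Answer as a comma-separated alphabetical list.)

Tracing Taxon13: it sits inside (Taxon13,Taxon40).
Tracing Taxon2: it sits inside (Taxon2,Taxon38).
The smallest clade enclosing both is (((Taxon13,Taxon40),(Taxon53,Taxon24)),(Taxon2,Taxon38)); the answer is its 6 terminal taxa in alphabetical order.

Taxon13, Taxon2, Taxon24, Taxon38, Taxon40, Taxon53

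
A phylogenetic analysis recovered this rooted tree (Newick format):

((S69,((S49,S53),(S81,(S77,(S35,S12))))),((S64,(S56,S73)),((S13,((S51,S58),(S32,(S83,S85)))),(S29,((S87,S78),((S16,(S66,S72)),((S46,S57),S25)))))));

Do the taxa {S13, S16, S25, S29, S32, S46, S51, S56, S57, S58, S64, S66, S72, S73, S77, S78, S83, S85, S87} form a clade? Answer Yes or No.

The MRCA of the listed taxa is the root, so the smallest clade containing them is the whole tree.
That clade also contains S12, S35, S49, S53, S69, S81, which are not in the proposed group, so the group is not monophyletic.

No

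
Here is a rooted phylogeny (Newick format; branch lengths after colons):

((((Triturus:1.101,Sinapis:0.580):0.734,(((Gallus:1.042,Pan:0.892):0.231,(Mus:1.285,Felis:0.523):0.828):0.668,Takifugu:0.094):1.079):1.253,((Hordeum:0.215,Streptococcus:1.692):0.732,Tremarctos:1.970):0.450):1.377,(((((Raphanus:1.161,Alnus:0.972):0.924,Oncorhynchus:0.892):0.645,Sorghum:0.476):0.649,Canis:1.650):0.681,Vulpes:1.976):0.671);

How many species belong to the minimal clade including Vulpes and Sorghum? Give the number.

The MRCA of Vulpes and Sorghum is the node subtending (((((Raphanus,Alnus),Oncorhynchus),Sorghum),Canis),Vulpes).
That clade contains 6 terminal taxa: Alnus, Canis, Oncorhynchus, Raphanus, Sorghum, Vulpes.

6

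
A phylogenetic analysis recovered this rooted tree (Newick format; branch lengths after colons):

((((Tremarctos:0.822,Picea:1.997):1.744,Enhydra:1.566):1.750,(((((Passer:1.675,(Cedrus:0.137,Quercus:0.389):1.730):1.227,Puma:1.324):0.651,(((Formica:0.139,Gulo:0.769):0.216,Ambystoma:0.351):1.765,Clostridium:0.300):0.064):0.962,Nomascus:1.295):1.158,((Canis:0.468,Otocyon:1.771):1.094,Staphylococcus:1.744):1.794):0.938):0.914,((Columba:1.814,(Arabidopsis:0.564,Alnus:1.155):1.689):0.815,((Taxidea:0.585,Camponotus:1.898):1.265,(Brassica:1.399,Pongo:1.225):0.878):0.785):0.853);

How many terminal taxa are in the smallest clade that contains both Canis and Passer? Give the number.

12

The MRCA of Canis and Passer is the node subtending (((((Passer,(Cedrus,Quercus)),Puma),(((Formica,Gulo),Ambystoma),Clostridium)),Nomascus),((Canis,Otocyon),Staphylococcus)).
That clade contains 12 terminal taxa: Ambystoma, Canis, Cedrus, Clostridium, Formica, Gulo, Nomascus, Otocyon, Passer, Puma, Quercus, Staphylococcus.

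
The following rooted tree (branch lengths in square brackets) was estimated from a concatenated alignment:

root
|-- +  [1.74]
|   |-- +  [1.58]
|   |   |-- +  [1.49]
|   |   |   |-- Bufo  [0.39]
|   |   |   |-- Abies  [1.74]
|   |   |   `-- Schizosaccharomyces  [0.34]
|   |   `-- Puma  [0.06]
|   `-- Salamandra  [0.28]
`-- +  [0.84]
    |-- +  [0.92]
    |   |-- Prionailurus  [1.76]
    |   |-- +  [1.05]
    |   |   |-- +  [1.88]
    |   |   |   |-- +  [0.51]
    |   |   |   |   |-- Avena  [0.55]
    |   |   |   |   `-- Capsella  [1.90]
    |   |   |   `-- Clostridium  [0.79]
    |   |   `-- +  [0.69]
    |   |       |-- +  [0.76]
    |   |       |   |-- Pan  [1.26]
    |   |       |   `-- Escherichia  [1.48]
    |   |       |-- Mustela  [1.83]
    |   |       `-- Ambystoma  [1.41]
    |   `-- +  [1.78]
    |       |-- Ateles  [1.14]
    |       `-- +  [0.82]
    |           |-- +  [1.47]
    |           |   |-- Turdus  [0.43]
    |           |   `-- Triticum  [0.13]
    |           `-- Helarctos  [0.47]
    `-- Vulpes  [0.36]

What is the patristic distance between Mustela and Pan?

3.85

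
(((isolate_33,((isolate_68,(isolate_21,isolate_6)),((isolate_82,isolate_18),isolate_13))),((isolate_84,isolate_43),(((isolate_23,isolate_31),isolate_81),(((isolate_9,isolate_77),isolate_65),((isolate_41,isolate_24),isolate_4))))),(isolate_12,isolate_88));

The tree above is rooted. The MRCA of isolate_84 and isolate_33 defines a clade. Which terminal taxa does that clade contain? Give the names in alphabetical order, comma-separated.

isolate_13, isolate_18, isolate_21, isolate_23, isolate_24, isolate_31, isolate_33, isolate_4, isolate_41, isolate_43, isolate_6, isolate_65, isolate_68, isolate_77, isolate_81, isolate_82, isolate_84, isolate_9

Tracing isolate_84: it sits inside (isolate_84,isolate_43).
Tracing isolate_33: it sits inside (isolate_33,((isolate_68,(isolate_21,isolate_6)),((isolate_82,isolate_18),isolate_13))).
The smallest clade enclosing both is ((isolate_33,((isolate_68,(isolate_21,isolate_6)),((isolate_82,isolate_18),isolate_13))),((isolate_84,isolate_43),(((isolate_23,isolate_31),isolate_81),(((isolate_9,isolate_77),isolate_65),((isolate_41,isolate_24),isolate_4))))); the answer is its 18 terminal taxa in alphabetical order.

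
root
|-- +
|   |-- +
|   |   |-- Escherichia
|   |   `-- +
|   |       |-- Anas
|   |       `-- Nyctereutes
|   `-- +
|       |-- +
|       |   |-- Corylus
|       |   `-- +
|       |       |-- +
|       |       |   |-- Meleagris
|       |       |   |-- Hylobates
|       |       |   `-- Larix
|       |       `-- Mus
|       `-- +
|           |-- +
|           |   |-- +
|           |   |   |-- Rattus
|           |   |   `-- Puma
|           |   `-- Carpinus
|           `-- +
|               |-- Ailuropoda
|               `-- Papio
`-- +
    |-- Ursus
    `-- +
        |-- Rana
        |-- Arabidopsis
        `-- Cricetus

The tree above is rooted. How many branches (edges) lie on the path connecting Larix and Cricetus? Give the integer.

The MRCA of Larix and Cricetus is the root of the tree.
From Larix up to that node: 6 branches. From Cricetus up to the same node: 3 branches. Total: 6 + 3 = 9.

9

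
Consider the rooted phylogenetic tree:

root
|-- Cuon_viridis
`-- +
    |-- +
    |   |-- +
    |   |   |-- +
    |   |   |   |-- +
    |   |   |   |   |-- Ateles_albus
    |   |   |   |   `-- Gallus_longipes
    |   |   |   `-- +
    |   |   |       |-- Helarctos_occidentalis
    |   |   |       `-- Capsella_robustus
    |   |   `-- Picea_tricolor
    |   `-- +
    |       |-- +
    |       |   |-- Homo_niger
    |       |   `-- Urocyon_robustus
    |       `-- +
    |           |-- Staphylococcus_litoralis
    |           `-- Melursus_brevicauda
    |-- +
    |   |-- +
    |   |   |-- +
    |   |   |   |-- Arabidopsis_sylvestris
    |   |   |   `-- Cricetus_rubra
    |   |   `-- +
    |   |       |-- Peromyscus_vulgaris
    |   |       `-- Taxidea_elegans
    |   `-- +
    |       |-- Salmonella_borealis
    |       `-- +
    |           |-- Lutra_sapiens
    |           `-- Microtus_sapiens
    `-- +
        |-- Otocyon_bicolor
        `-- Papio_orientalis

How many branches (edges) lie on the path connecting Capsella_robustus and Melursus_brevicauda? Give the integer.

7

The MRCA of Capsella_robustus and Melursus_brevicauda is the node subtending ((((Ateles_albus,Gallus_longipes),(Helarctos_occidentalis,Capsella_robustus)),Picea_tricolor),((Homo_niger,Urocyon_robustus),(Staphylococcus_litoralis,Melursus_brevicauda))).
From Capsella_robustus up to that node: 4 branches. From Melursus_brevicauda up to the same node: 3 branches. Total: 4 + 3 = 7.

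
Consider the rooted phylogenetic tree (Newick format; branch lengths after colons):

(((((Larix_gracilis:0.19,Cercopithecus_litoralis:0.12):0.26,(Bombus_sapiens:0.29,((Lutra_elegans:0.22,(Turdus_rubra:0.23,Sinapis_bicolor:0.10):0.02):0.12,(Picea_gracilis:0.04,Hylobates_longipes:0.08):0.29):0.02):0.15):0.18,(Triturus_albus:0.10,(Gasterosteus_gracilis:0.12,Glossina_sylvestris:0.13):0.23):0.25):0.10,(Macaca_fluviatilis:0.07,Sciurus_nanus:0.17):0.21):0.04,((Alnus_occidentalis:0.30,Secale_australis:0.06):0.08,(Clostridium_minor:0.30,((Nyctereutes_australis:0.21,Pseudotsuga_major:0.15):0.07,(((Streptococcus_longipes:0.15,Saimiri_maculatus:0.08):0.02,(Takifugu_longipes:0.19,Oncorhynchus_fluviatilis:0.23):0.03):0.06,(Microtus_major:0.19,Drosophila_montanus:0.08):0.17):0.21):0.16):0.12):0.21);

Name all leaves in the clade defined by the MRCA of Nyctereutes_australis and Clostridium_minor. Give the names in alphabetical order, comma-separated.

Tracing Nyctereutes_australis: it sits inside (Nyctereutes_australis,Pseudotsuga_major).
Tracing Clostridium_minor: it sits inside (Clostridium_minor,((Nyctereutes_australis,Pseudotsuga_major),(((Streptococcus_longipes,Saimiri_maculatus),(Takifugu_longipes,Oncorhynchus_fluviatilis)),(Microtus_major,Drosophila_montanus)))).
The smallest clade enclosing both is (Clostridium_minor,((Nyctereutes_australis,Pseudotsuga_major),(((Streptococcus_longipes,Saimiri_maculatus),(Takifugu_longipes,Oncorhynchus_fluviatilis)),(Microtus_major,Drosophila_montanus)))); the answer is its 9 terminal taxa in alphabetical order.

Clostridium_minor, Drosophila_montanus, Microtus_major, Nyctereutes_australis, Oncorhynchus_fluviatilis, Pseudotsuga_major, Saimiri_maculatus, Streptococcus_longipes, Takifugu_longipes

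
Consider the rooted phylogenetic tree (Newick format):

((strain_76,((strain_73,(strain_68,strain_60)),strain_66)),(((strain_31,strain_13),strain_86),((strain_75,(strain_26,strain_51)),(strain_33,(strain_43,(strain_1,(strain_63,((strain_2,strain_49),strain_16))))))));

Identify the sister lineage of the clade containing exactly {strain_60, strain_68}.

The clade containing exactly {strain_60, strain_68} attaches to the tree at the node subtending (strain_73,(strain_68,strain_60)).
The other lineage descending from that same node — the sister group — is the single tip strain_73.

strain_73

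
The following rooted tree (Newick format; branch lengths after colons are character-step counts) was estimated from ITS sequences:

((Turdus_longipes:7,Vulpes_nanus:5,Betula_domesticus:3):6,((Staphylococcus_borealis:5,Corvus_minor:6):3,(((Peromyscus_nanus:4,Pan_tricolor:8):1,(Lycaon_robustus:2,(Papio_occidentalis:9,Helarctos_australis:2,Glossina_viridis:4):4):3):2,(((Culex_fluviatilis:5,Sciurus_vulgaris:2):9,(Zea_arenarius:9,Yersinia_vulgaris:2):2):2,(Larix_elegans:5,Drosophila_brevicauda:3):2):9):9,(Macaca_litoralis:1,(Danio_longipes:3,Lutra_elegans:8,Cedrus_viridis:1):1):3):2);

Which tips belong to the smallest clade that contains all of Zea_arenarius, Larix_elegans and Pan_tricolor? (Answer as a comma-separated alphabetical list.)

Tracing Zea_arenarius: it sits inside (Zea_arenarius,Yersinia_vulgaris).
Tracing Larix_elegans: it sits inside (Larix_elegans,Drosophila_brevicauda).
Tracing Pan_tricolor: it sits inside (Peromyscus_nanus,Pan_tricolor).
The smallest clade enclosing all 3 is (((Peromyscus_nanus,Pan_tricolor),(Lycaon_robustus,(Papio_occidentalis,Helarctos_australis,Glossina_viridis))),(((Culex_fluviatilis,Sciurus_vulgaris),(Zea_arenarius,Yersinia_vulgaris)),(Larix_elegans,Drosophila_brevicauda))); the answer is its 12 terminal taxa in alphabetical order.

Culex_fluviatilis, Drosophila_brevicauda, Glossina_viridis, Helarctos_australis, Larix_elegans, Lycaon_robustus, Pan_tricolor, Papio_occidentalis, Peromyscus_nanus, Sciurus_vulgaris, Yersinia_vulgaris, Zea_arenarius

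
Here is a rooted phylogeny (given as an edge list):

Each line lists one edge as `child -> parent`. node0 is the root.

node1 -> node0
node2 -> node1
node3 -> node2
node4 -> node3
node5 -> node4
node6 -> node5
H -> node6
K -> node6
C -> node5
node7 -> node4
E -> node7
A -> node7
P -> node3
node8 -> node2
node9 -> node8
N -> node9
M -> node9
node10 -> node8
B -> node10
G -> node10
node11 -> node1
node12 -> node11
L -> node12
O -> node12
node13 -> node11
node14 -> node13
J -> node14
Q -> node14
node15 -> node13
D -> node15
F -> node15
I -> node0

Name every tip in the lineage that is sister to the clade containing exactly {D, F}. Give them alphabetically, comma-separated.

The clade containing exactly {D, F} attaches to the tree at the node subtending ((J,Q),(D,F)).
The other lineage descending from that same node — the sister group — is (J,Q); its 2 tips in alphabetical order are the answer.

J, Q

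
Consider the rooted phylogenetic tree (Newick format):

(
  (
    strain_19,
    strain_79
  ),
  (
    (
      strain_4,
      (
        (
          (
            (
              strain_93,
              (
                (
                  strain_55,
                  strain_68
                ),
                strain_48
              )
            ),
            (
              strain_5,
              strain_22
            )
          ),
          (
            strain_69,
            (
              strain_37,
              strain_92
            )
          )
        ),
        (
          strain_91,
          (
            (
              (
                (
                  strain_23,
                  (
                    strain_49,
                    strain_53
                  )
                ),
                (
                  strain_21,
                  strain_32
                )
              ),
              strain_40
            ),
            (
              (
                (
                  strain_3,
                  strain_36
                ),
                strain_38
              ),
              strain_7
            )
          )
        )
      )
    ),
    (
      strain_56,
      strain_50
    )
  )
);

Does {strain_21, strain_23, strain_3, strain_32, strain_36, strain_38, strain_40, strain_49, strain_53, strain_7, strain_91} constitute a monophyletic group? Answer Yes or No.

The most recent common ancestor of these taxa subtends (strain_91,((((strain_23,(strain_49,strain_53)),(strain_21,strain_32)),strain_40),(((strain_3,strain_36),strain_38),strain_7))).
That clade has exactly 11 tips — every listed taxon and nothing else — so the group is monophyletic.

Yes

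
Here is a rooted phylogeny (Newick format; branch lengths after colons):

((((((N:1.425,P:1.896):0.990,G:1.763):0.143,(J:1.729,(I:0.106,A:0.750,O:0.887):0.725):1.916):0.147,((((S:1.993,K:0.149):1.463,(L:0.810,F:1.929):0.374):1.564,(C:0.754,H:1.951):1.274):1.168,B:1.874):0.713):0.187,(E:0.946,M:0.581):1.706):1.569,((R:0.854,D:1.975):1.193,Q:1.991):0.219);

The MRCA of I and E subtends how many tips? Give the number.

16

The MRCA of I and E is the node subtending (((((N,P),G),(J,(I,A,O))),((((S,K),(L,F)),(C,H)),B)),(E,M)).
That clade contains 16 terminal taxa: A, B, C, E, F, G, H, I, J, K, L, M, N, O, P, S.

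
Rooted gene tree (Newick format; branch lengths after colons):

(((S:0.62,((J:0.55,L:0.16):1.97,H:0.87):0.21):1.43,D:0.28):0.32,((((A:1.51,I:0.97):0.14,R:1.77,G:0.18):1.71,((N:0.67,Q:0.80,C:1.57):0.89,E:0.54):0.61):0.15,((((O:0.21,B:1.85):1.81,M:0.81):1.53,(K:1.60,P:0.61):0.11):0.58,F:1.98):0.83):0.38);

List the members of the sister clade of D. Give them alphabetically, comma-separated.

D attaches to the tree at the node subtending ((S,((J,L),H)),D).
The other lineage descending from that same node — the sister group — is (S,((J,L),H)); its 4 tips in alphabetical order are the answer.

H, J, L, S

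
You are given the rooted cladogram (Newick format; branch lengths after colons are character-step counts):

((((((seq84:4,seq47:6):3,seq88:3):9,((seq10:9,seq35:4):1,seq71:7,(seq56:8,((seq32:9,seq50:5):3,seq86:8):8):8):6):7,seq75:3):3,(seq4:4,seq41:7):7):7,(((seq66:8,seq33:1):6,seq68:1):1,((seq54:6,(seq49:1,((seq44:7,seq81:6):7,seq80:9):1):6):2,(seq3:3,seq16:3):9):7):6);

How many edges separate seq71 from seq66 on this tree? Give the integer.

The MRCA of seq71 and seq66 is the root of the tree.
From seq71 up to that node: 5 branches. From seq66 up to the same node: 4 branches. Total: 5 + 4 = 9.

9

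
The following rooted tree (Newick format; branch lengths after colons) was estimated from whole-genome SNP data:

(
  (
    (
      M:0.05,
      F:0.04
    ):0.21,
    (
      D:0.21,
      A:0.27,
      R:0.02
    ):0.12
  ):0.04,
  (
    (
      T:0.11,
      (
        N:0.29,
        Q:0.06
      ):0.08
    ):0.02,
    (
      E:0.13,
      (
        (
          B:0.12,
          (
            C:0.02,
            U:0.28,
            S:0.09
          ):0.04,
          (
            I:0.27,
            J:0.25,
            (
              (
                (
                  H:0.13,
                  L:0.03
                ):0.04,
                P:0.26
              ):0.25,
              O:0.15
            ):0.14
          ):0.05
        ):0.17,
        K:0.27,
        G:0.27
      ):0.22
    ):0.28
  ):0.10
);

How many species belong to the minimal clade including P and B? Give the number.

10

The MRCA of P and B is the node subtending (B,(C,U,S),(I,J,(((H,L),P),O))).
That clade contains 10 terminal taxa: B, C, H, I, J, L, O, P, S, U.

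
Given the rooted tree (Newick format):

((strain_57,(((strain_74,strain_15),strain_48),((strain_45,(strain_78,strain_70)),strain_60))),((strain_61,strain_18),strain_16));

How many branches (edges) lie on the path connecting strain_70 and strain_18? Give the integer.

The MRCA of strain_70 and strain_18 is the root of the tree.
From strain_70 up to that node: 6 branches. From strain_18 up to the same node: 3 branches. Total: 6 + 3 = 9.

9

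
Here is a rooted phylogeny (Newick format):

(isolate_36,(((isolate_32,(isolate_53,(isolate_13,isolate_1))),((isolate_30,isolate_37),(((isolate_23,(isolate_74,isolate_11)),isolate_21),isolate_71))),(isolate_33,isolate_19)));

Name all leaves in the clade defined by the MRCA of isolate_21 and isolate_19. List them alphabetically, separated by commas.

isolate_1, isolate_11, isolate_13, isolate_19, isolate_21, isolate_23, isolate_30, isolate_32, isolate_33, isolate_37, isolate_53, isolate_71, isolate_74

Tracing isolate_21: it sits inside ((isolate_23,(isolate_74,isolate_11)),isolate_21).
Tracing isolate_19: it sits inside (isolate_33,isolate_19).
The smallest clade enclosing both is (((isolate_32,(isolate_53,(isolate_13,isolate_1))),((isolate_30,isolate_37),(((isolate_23,(isolate_74,isolate_11)),isolate_21),isolate_71))),(isolate_33,isolate_19)); the answer is its 13 terminal taxa in alphabetical order.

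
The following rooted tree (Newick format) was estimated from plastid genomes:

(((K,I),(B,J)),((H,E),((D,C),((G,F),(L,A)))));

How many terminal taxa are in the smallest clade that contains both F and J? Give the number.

12

The MRCA of F and J is the root, so the clade is the entire tree.
That clade contains 12 terminal taxa: A, B, C, D, E, F, G, H, I, J, K, L.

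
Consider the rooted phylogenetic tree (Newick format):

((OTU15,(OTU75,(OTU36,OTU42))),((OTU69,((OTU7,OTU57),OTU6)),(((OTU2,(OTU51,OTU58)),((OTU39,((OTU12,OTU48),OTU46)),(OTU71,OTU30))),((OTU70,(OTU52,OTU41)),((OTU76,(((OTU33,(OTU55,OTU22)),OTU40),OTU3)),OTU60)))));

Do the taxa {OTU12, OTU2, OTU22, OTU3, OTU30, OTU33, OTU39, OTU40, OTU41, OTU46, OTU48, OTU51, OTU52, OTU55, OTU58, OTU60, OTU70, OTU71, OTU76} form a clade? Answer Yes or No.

Yes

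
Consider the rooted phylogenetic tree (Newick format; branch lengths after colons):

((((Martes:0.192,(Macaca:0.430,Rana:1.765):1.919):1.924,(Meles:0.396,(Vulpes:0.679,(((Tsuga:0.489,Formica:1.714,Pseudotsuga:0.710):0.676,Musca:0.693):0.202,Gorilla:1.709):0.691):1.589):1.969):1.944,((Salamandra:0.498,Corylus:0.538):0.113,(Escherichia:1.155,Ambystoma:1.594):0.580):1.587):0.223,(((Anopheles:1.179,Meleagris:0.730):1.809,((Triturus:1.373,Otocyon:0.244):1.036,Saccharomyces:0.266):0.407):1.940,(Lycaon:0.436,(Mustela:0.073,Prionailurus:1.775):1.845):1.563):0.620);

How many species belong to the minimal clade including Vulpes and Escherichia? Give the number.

The MRCA of Vulpes and Escherichia is the node subtending (((Martes,(Macaca,Rana)),(Meles,(Vulpes,(((Tsuga,Formica,Pseudotsuga),Musca),Gorilla)))),((Salamandra,Corylus),(Escherichia,Ambystoma))).
That clade contains 14 terminal taxa: Ambystoma, Corylus, Escherichia, Formica, Gorilla, Macaca, Martes, Meles, Musca, Pseudotsuga, Rana, Salamandra, Tsuga, Vulpes.

14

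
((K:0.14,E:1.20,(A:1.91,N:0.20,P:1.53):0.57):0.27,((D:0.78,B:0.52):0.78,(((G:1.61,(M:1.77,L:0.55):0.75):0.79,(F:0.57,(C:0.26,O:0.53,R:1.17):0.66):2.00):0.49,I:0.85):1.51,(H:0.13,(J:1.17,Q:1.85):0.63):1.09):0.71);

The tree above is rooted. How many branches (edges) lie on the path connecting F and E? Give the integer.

The MRCA of F and E is the root of the tree.
From F up to that node: 5 branches. From E up to the same node: 2 branches. Total: 5 + 2 = 7.

7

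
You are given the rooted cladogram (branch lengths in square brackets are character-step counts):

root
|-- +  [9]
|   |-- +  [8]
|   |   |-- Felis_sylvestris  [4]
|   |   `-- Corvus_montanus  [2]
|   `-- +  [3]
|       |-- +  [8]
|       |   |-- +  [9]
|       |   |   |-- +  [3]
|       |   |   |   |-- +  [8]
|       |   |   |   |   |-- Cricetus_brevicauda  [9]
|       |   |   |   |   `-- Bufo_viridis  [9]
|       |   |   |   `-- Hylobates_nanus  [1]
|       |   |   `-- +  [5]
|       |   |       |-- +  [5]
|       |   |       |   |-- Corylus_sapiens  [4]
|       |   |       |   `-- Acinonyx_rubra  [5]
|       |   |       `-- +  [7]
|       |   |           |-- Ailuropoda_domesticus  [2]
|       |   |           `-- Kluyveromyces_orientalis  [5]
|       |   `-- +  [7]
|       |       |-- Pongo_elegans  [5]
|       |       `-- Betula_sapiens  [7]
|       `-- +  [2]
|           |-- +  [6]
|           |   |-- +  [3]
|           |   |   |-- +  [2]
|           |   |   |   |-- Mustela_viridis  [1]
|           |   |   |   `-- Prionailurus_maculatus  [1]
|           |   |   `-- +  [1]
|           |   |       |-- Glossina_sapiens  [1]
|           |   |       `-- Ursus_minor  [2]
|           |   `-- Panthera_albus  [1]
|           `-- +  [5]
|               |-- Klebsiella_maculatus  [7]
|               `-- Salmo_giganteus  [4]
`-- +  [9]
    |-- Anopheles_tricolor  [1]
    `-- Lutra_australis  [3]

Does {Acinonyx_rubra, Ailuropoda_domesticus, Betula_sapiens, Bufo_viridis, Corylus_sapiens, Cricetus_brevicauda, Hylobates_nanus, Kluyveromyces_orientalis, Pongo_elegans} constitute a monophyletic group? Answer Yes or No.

Yes

The most recent common ancestor of these taxa subtends ((((Cricetus_brevicauda,Bufo_viridis),Hylobates_nanus),((Corylus_sapiens,Acinonyx_rubra),(Ailuropoda_domesticus,Kluyveromyces_orientalis))),(Pongo_elegans,Betula_sapiens)).
That clade has exactly 9 tips — every listed taxon and nothing else — so the group is monophyletic.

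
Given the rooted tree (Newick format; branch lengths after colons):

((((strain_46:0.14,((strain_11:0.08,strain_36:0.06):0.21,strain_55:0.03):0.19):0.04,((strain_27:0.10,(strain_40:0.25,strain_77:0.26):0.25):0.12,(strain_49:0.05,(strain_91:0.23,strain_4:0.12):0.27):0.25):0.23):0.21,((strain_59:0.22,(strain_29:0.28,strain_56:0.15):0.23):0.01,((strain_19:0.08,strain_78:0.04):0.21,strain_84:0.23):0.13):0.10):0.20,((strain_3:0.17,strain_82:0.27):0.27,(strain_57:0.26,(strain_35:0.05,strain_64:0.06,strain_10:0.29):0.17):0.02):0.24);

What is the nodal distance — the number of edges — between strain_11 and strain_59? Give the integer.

8

The MRCA of strain_11 and strain_59 is the node subtending (((strain_46,((strain_11,strain_36),strain_55)),((strain_27,(strain_40,strain_77)),(strain_49,(strain_91,strain_4)))),((strain_59,(strain_29,strain_56)),((strain_19,strain_78),strain_84))).
From strain_11 up to that node: 5 branches. From strain_59 up to the same node: 3 branches. Total: 5 + 3 = 8.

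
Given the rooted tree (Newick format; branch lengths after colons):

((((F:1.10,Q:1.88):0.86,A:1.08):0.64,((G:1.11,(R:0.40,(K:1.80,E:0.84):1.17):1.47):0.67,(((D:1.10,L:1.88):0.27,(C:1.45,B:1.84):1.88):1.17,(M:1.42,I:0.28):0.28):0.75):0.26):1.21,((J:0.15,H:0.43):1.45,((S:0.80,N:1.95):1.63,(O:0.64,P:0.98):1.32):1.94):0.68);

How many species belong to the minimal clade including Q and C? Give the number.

13

The MRCA of Q and C is the node subtending (((F,Q),A),((G,(R,(K,E))),(((D,L),(C,B)),(M,I)))).
That clade contains 13 terminal taxa: A, B, C, D, E, F, G, I, K, L, M, Q, R.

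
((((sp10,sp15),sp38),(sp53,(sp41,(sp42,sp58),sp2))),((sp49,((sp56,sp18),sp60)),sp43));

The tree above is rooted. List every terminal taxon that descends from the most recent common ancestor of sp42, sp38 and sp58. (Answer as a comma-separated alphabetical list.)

sp10, sp15, sp2, sp38, sp41, sp42, sp53, sp58

Tracing sp42: it sits inside (sp42,sp58).
Tracing sp38: it sits inside ((sp10,sp15),sp38).
Tracing sp58: it sits inside (sp42,sp58).
The smallest clade enclosing all 3 is (((sp10,sp15),sp38),(sp53,(sp41,(sp42,sp58),sp2))); the answer is its 8 terminal taxa in alphabetical order.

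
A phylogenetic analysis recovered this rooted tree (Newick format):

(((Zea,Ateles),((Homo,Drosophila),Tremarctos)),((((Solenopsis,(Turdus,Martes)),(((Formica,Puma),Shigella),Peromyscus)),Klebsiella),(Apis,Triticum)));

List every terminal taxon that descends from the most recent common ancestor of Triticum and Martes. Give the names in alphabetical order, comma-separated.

Apis, Formica, Klebsiella, Martes, Peromyscus, Puma, Shigella, Solenopsis, Triticum, Turdus

Tracing Triticum: it sits inside (Apis,Triticum).
Tracing Martes: it sits inside (Turdus,Martes).
The smallest clade enclosing both is ((((Solenopsis,(Turdus,Martes)),(((Formica,Puma),Shigella),Peromyscus)),Klebsiella),(Apis,Triticum)); the answer is its 10 terminal taxa in alphabetical order.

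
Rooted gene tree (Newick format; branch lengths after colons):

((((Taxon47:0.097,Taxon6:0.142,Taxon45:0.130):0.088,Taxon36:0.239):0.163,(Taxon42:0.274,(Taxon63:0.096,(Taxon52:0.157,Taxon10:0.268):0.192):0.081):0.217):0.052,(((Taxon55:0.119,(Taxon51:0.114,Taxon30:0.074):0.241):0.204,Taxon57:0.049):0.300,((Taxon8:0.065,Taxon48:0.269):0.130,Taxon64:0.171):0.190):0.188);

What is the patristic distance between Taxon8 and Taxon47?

The path runs Taxon8 → … → MRCA → … → Taxon47; the MRCA is the root of the tree.
Branch lengths along that path: 0.065 + 0.130 + 0.190 + 0.188 + 0.052 + 0.163 + 0.088 + 0.097 = 0.973.

0.973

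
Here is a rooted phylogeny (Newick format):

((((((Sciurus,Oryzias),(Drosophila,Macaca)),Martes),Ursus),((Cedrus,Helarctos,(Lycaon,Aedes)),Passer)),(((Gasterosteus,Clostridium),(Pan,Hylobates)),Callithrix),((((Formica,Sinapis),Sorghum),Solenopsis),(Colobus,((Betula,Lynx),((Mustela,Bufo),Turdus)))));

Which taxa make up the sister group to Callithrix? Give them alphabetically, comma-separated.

Clostridium, Gasterosteus, Hylobates, Pan

Callithrix attaches to the tree at the node subtending (((Gasterosteus,Clostridium),(Pan,Hylobates)),Callithrix).
The other lineage descending from that same node — the sister group — is ((Gasterosteus,Clostridium),(Pan,Hylobates)); its 4 tips in alphabetical order are the answer.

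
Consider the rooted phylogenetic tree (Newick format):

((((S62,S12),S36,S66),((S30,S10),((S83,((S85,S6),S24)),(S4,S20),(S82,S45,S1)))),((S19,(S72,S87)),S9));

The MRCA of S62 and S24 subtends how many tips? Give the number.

15

The MRCA of S62 and S24 is the node subtending (((S62,S12),S36,S66),((S30,S10),((S83,((S85,S6),S24)),(S4,S20),(S82,S45,S1)))).
That clade contains 15 terminal taxa: S1, S10, S12, S20, S24, S30, S36, S4, S45, S6, S62, S66, S82, S83, S85.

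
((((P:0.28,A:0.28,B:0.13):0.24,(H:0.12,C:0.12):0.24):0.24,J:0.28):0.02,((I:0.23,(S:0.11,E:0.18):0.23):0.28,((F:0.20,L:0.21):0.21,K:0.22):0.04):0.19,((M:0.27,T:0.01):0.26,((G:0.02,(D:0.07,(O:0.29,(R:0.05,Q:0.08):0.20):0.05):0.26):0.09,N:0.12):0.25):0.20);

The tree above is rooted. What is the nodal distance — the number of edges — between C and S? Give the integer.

The MRCA of C and S is the root of the tree.
From C up to that node: 4 branches. From S up to the same node: 4 branches. Total: 4 + 4 = 8.

8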